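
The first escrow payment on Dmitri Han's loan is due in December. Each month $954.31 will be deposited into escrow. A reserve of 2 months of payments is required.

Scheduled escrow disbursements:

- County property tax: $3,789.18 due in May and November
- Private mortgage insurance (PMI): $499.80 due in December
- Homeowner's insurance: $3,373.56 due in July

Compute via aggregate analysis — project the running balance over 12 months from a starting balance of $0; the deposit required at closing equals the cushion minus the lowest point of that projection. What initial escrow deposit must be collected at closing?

$1,936.68

Cushion = 2 × $954.31 = $1,908.62
Trial balance (start $0, +$954.31 each month, − disbursements):
  Dec: +$954.31 − $499.80 → $454.51
  Jan: +$954.31 → $1,408.82
  Feb: +$954.31 → $2,363.13
  Mar: +$954.31 → $3,317.44
  Apr: +$954.31 → $4,271.75
  May: +$954.31 − $3,789.18 → $1,436.88
  Jun: +$954.31 → $2,391.19
  Jul: +$954.31 − $3,373.56 → -$28.06
  Aug: +$954.31 → $926.25
  Sep: +$954.31 → $1,880.56
  Oct: +$954.31 → $2,834.87
  Nov: +$954.31 − $3,789.18 → $0.00
Lowest trial balance = -$28.06 (Jul)
Initial deposit = cushion − low point = $1,908.62 − (-$28.06) = $1,936.68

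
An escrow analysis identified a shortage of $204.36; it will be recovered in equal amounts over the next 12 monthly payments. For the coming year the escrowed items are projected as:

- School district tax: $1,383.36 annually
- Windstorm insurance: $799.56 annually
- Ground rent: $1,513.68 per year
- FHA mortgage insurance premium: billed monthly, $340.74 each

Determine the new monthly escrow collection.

School district tax: $1,383.36/yr
Windstorm insurance: $799.56/yr
Ground rent: $1,513.68/yr
FHA mortgage insurance premium: $340.74 × 12 = $4,088.88/yr
Annual escrow total = $1,383.36 + $799.56 + $1,513.68 + $4,088.88 = $7,785.48
Monthly = $7,785.48 ÷ 12 = $648.79
Shortage per month = $204.36 ÷ 12 = $17.03
Adjusted monthly = $648.79 + $17.03 = $665.82

$665.82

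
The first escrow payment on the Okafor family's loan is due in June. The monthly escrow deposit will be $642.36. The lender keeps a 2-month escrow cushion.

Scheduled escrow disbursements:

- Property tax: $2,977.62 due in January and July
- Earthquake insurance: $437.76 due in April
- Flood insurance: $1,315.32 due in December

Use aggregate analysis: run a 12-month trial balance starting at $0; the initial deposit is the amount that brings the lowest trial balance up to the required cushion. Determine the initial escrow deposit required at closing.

Cushion = 2 × $642.36 = $1,284.72
Trial balance (start $0, +$642.36 each month, − disbursements):
  Jun: +$642.36 → $642.36
  Jul: +$642.36 − $2,977.62 → -$1,692.90
  Aug: +$642.36 → -$1,050.54
  Sep: +$642.36 → -$408.18
  Oct: +$642.36 → $234.18
  Nov: +$642.36 → $876.54
  Dec: +$642.36 − $1,315.32 → $203.58
  Jan: +$642.36 − $2,977.62 → -$2,131.68
  Feb: +$642.36 → -$1,489.32
  Mar: +$642.36 → -$846.96
  Apr: +$642.36 − $437.76 → -$642.36
  May: +$642.36 → $0.00
Lowest trial balance = -$2,131.68 (Jan)
Initial deposit = cushion − low point = $1,284.72 − (-$2,131.68) = $3,416.40

$3,416.40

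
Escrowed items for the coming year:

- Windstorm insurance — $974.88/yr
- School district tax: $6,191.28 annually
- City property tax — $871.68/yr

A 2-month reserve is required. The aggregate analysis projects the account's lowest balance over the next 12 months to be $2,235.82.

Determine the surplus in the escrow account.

Windstorm insurance = $974.88/yr
School district tax = $6,191.28/yr
City property tax = $871.68/yr
Total per year = $974.88 + $6,191.28 + $871.68 = $8,037.84
Monthly escrow = $8,037.84 ÷ 12 = $669.82
Required cushion = 2 × $669.82 = $1,339.64
Surplus = $2,235.82 − $1,339.64 = $896.18

$896.18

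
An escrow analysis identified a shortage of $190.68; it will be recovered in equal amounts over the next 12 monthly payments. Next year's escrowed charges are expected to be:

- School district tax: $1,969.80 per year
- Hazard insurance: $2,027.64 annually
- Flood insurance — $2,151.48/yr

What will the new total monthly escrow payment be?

School district tax = $1,969.80 annually
Hazard insurance = $2,027.64 annually
Flood insurance = $2,151.48 annually
Yearly total = $1,969.80 + $2,027.64 + $2,151.48 = $6,148.92
Base monthly escrow = $6,148.92 ÷ 12 = $512.41
Monthly shortage recovery: $190.68 / 12 = $15.89
Adjusted monthly = $512.41 + $15.89 = $528.30

$528.30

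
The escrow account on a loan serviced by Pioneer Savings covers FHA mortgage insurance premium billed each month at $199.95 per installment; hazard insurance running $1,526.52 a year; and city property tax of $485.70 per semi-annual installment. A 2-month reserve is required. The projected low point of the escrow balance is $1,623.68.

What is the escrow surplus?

$807.46

FHA mortgage insurance premium — $199.95 × 12 = $2,399.40 annually
Hazard insurance — $1,526.52 annually
City property tax — $485.70 × 2 = $971.40 annually
Yearly total = $2,399.40 + $1,526.52 + $971.40 = $4,897.32
Base monthly escrow = $4,897.32 ÷ 12 = $408.11
Required cushion = 2 × $408.11 = $816.22
Excess over cushion: $1,623.68 − $816.22 = $807.46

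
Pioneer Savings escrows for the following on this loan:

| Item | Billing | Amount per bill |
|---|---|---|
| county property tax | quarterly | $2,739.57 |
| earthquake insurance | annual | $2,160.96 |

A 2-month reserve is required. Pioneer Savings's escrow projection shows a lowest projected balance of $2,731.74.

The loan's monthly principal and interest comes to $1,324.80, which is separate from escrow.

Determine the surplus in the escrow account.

County property tax = $2,739.57 × 4 = $10,958.28
Earthquake insurance = $2,160.96
Yearly total = $13,119.24
Monthly = $13,119.24 / 12 = $1,093.27
Required reserve = 2 × $1,093.27 = $2,186.54
Excess over cushion: $2,731.74 − $2,186.54 = $545.20

$545.20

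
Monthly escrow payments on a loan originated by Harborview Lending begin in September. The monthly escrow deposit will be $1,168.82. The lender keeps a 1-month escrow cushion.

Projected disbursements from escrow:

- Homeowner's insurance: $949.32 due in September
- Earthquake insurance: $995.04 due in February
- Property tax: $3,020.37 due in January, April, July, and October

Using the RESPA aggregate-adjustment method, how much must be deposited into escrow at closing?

Cushion = 1 × $1,168.82 = $1,168.82
Trial balance (start $0, +$1,168.82 each month, − disbursements):
  Sep: +$1,168.82 − $949.32 → $219.50
  Oct: +$1,168.82 − $3,020.37 → -$1,632.05
  Nov: +$1,168.82 → -$463.23
  Dec: +$1,168.82 → $705.59
  Jan: +$1,168.82 − $3,020.37 → -$1,145.96
  Feb: +$1,168.82 − $995.04 → -$972.18
  Mar: +$1,168.82 → $196.64
  Apr: +$1,168.82 − $3,020.37 → -$1,654.91
  May: +$1,168.82 → -$486.09
  Jun: +$1,168.82 → $682.73
  Jul: +$1,168.82 − $3,020.37 → -$1,168.82
  Aug: +$1,168.82 → $0.00
Lowest trial balance = -$1,654.91 (Apr)
Initial deposit = cushion − low point = $1,168.82 − (-$1,654.91) = $2,823.73

$2,823.73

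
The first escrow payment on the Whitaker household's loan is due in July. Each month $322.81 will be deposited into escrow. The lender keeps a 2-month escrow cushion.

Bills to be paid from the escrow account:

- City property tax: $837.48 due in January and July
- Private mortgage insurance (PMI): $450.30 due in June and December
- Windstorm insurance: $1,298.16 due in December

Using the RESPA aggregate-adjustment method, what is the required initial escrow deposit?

$1,809.37

Cushion = 2 × $322.81 = $645.62
Trial balance (start $0, +$322.81 each month, − disbursements):
  Jul: +$322.81 − $837.48 → -$514.67
  Aug: +$322.81 → -$191.86
  Sep: +$322.81 → $130.95
  Oct: +$322.81 → $453.76
  Nov: +$322.81 → $776.57
  Dec: +$322.81 − $1,748.46 → -$649.08
  Jan: +$322.81 − $837.48 → -$1,163.75
  Feb: +$322.81 → -$840.94
  Mar: +$322.81 → -$518.13
  Apr: +$322.81 → -$195.32
  May: +$322.81 → $127.49
  Jun: +$322.81 − $450.30 → $0.00
Lowest trial balance = -$1,163.75 (Jan)
Initial deposit = cushion − low point = $645.62 − (-$1,163.75) = $1,809.37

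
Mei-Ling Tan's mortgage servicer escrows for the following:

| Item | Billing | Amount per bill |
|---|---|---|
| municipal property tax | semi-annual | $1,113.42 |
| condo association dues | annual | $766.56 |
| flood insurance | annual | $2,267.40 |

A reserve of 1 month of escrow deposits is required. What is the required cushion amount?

Municipal property tax: $1,113.42 × 2 = $2,226.84/yr
Condo association dues: $766.56/yr
Flood insurance: $2,267.40/yr
Total per year = $2,226.84 + $766.56 + $2,267.40 = $5,260.80
Monthly = $5,260.80 ÷ 12 = $438.40
Cushion = 1 × $438.40 = $438.40

$438.40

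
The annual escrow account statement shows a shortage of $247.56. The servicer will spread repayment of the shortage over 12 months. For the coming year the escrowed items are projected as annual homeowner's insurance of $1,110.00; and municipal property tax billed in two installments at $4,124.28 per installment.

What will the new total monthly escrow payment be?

Homeowner's insurance: $1,110.00/yr
Municipal property tax: $4,124.28 × 2 = $8,248.56/yr
Yearly total = $1,110.00 + $8,248.56 = $9,358.56
Base monthly escrow = $9,358.56 / 12 = $779.88
Shortage per month = $247.56 ÷ 12 = $20.63
Adjusted monthly = $779.88 + $20.63 = $800.51

$800.51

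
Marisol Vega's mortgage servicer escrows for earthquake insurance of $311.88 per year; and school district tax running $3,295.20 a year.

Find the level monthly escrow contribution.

$300.59

Earthquake insurance — $311.88
School district tax — $3,295.20
Total annual escrow = $311.88 + $3,295.20 = $3,607.08
Monthly escrow = $3,607.08 / 12 = $300.59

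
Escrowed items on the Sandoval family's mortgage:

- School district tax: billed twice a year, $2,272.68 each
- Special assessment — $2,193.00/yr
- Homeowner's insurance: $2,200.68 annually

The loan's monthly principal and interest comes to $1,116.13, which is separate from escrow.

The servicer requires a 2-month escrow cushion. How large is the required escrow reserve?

$1,489.84

School district tax — $2,272.68 × 2 = $4,545.36 per year
Special assessment — $2,193.00 per year
Homeowner's insurance — $2,200.68 per year
Yearly total = $4,545.36 + $2,193.00 + $2,200.68 = $8,939.04
Monthly = $8,939.04 ÷ 12 = $744.92
Reserve = 2 × $744.92 = $1,489.84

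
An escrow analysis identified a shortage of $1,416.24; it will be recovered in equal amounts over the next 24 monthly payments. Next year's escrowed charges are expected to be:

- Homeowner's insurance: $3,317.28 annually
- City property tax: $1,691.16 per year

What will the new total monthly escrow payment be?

$476.38

Homeowner's insurance: $3,317.28
City property tax: $1,691.16
Total per year = $5,008.44
Monthly escrow = $5,008.44 / 12 = $417.37
Shortage spread = $1,416.24 ÷ 24 = $59.01/mo
New monthly escrow = $417.37 + $59.01 = $476.38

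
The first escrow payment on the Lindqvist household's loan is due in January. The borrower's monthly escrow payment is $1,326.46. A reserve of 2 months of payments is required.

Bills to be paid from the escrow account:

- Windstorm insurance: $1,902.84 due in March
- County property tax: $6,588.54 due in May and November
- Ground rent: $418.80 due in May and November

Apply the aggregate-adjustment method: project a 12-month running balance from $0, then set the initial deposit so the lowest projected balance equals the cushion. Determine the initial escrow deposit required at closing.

$4,930.80

Cushion = 2 × $1,326.46 = $2,652.92
Trial balance (start $0, +$1,326.46 each month, − disbursements):
  Jan: +$1,326.46 → $1,326.46
  Feb: +$1,326.46 → $2,652.92
  Mar: +$1,326.46 − $1,902.84 → $2,076.54
  Apr: +$1,326.46 → $3,403.00
  May: +$1,326.46 − $7,007.34 → -$2,277.88
  Jun: +$1,326.46 → -$951.42
  Jul: +$1,326.46 → $375.04
  Aug: +$1,326.46 → $1,701.50
  Sep: +$1,326.46 → $3,027.96
  Oct: +$1,326.46 → $4,354.42
  Nov: +$1,326.46 − $7,007.34 → -$1,326.46
  Dec: +$1,326.46 → $0.00
Lowest trial balance = -$2,277.88 (May)
Initial deposit = cushion − low point = $2,652.92 − (-$2,277.88) = $4,930.80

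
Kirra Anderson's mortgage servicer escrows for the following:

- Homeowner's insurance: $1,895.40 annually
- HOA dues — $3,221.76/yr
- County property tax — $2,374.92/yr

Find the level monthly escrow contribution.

Homeowner's insurance: $1,895.40/yr
HOA dues: $3,221.76/yr
County property tax: $2,374.92/yr
Total annual escrow = $7,492.08
Base monthly escrow = $7,492.08 ÷ 12 = $624.34

$624.34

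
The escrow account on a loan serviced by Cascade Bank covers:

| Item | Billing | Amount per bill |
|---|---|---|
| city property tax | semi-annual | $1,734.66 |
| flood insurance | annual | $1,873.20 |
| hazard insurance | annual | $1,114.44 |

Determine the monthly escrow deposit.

City property tax — $1,734.66 × 2 = $3,469.32 annually
Flood insurance — $1,873.20 annually
Hazard insurance — $1,114.44 annually
Total per year = $3,469.32 + $1,873.20 + $1,114.44 = $6,456.96
Monthly = $6,456.96 ÷ 12 = $538.08

$538.08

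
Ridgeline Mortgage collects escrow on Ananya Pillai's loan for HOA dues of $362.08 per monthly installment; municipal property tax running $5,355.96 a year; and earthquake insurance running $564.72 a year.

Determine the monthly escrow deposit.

HOA dues: $362.08 × 12 = $4,344.96
Municipal property tax: $5,355.96
Earthquake insurance: $564.72
Combined annual = $4,344.96 + $5,355.96 + $564.72 = $10,265.64
Per month = $10,265.64 / 12 = $855.47

$855.47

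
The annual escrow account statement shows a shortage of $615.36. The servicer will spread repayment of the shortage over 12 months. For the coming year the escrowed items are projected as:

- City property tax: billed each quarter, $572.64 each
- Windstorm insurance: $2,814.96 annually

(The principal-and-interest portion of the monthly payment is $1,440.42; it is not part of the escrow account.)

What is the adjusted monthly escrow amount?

City property tax = $572.64 × 4 = $2,290.56 annually
Windstorm insurance = $2,814.96 annually
Total annual escrow = $5,105.52
Monthly escrow = $5,105.52 / 12 = $425.46
Shortage per month = $615.36 / 12 = $51.28
New monthly escrow = $425.46 + $51.28 = $476.74

$476.74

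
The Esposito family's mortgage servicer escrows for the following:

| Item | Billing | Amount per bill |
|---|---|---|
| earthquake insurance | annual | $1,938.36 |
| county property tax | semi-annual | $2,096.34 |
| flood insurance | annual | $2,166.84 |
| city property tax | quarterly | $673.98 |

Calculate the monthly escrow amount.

$916.15

Earthquake insurance = $1,938.36 annually
County property tax = $2,096.34 × 2 = $4,192.68 annually
Flood insurance = $2,166.84 annually
City property tax = $673.98 × 4 = $2,695.92 annually
Yearly total = $1,938.36 + $4,192.68 + $2,166.84 + $2,695.92 = $10,993.80
Base monthly escrow = $10,993.80 / 12 = $916.15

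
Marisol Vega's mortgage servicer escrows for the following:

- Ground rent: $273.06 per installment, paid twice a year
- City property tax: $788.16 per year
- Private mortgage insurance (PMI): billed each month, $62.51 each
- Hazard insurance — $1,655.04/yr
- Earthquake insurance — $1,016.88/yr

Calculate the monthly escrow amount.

Ground rent — $273.06 × 2 = $546.12/yr
City property tax — $788.16/yr
Private mortgage insurance (PMI) — $62.51 × 12 = $750.12/yr
Hazard insurance — $1,655.04/yr
Earthquake insurance — $1,016.88/yr
Total per year = $4,756.32
Monthly escrow = $4,756.32 / 12 = $396.36

$396.36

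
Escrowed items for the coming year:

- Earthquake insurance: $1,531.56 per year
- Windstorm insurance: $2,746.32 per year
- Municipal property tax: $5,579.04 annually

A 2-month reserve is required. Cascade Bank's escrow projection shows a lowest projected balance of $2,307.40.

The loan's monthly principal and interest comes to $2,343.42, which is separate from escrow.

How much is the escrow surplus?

Earthquake insurance: $1,531.56/yr
Windstorm insurance: $2,746.32/yr
Municipal property tax: $5,579.04/yr
Yearly total = $1,531.56 + $2,746.32 + $5,579.04 = $9,856.92
Per month = $9,856.92 ÷ 12 = $821.41
Cushion = 2 × $821.41 = $1,642.82
Surplus = $2,307.40 − $1,642.82 = $664.58

$664.58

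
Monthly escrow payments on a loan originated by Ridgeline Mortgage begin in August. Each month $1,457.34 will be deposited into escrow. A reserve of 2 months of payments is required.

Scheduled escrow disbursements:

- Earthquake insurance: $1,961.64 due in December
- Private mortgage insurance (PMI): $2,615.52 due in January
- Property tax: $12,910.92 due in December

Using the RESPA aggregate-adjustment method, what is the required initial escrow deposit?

$11,658.72

Cushion = 2 × $1,457.34 = $2,914.68
Trial balance (start $0, +$1,457.34 each month, − disbursements):
  Aug: +$1,457.34 → $1,457.34
  Sep: +$1,457.34 → $2,914.68
  Oct: +$1,457.34 → $4,372.02
  Nov: +$1,457.34 → $5,829.36
  Dec: +$1,457.34 − $14,872.56 → -$7,585.86
  Jan: +$1,457.34 − $2,615.52 → -$8,744.04
  Feb: +$1,457.34 → -$7,286.70
  Mar: +$1,457.34 → -$5,829.36
  Apr: +$1,457.34 → -$4,372.02
  May: +$1,457.34 → -$2,914.68
  Jun: +$1,457.34 → -$1,457.34
  Jul: +$1,457.34 → $0.00
Lowest trial balance = -$8,744.04 (Jan)
Initial deposit = cushion − low point = $2,914.68 − (-$8,744.04) = $11,658.72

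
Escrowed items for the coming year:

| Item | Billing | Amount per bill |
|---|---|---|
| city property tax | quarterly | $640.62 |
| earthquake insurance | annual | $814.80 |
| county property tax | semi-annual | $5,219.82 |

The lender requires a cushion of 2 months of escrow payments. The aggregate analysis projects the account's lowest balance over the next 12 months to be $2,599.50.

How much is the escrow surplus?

City property tax — $640.62 × 4 = $2,562.48 annually
Earthquake insurance — $814.80 annually
County property tax — $5,219.82 × 2 = $10,439.64 annually
Total annual escrow = $2,562.48 + $814.80 + $10,439.64 = $13,816.92
Monthly escrow = $13,816.92 / 12 = $1,151.41
Cushion = 2 × $1,151.41 = $2,302.82
Surplus = $2,599.50 − $2,302.82 = $296.68

$296.68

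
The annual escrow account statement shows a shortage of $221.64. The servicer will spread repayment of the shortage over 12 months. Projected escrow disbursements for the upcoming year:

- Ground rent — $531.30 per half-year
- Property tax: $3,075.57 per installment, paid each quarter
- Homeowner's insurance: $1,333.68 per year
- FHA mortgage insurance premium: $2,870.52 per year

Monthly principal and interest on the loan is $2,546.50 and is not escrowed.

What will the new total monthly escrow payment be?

$1,482.56

Ground rent — $531.30 × 2 = $1,062.60 annually
Property tax — $3,075.57 × 4 = $12,302.28 annually
Homeowner's insurance — $1,333.68 annually
FHA mortgage insurance premium — $2,870.52 annually
Total annual escrow = $1,062.60 + $12,302.28 + $1,333.68 + $2,870.52 = $17,569.08
Monthly escrow = $17,569.08 ÷ 12 = $1,464.09
Monthly shortage recovery: $221.64 / 12 = $18.47
New monthly escrow = $1,464.09 + $18.47 = $1,482.56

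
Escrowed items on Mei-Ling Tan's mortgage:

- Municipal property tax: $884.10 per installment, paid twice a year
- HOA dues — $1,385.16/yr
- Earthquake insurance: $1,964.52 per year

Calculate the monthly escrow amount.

$426.49

Municipal property tax: $884.10 × 2 = $1,768.20 per year
HOA dues: $1,385.16 per year
Earthquake insurance: $1,964.52 per year
Yearly total = $1,768.20 + $1,385.16 + $1,964.52 = $5,117.88
Monthly = $5,117.88 ÷ 12 = $426.49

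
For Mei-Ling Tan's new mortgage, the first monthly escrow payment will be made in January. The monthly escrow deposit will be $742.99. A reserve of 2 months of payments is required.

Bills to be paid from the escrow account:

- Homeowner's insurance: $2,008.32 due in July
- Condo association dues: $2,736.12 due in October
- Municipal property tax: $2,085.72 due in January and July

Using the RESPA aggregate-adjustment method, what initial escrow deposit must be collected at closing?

$2,971.96

Cushion = 2 × $742.99 = $1,485.98
Trial balance (start $0, +$742.99 each month, − disbursements):
  Jan: +$742.99 − $2,085.72 → -$1,342.73
  Feb: +$742.99 → -$599.74
  Mar: +$742.99 → $143.25
  Apr: +$742.99 → $886.24
  May: +$742.99 → $1,629.23
  Jun: +$742.99 → $2,372.22
  Jul: +$742.99 − $4,094.04 → -$978.83
  Aug: +$742.99 → -$235.84
  Sep: +$742.99 → $507.15
  Oct: +$742.99 − $2,736.12 → -$1,485.98
  Nov: +$742.99 → -$742.99
  Dec: +$742.99 → $0.00
Lowest trial balance = -$1,485.98 (Oct)
Initial deposit = cushion − low point = $1,485.98 − (-$1,485.98) = $2,971.96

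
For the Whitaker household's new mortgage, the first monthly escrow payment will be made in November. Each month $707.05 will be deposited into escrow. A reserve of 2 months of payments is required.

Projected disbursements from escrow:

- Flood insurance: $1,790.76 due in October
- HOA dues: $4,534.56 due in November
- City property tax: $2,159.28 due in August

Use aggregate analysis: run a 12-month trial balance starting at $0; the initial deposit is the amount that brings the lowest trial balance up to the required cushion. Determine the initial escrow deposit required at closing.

$5,241.61

Cushion = 2 × $707.05 = $1,414.10
Trial balance (start $0, +$707.05 each month, − disbursements):
  Nov: +$707.05 − $4,534.56 → -$3,827.51
  Dec: +$707.05 → -$3,120.46
  Jan: +$707.05 → -$2,413.41
  Feb: +$707.05 → -$1,706.36
  Mar: +$707.05 → -$999.31
  Apr: +$707.05 → -$292.26
  May: +$707.05 → $414.79
  Jun: +$707.05 → $1,121.84
  Jul: +$707.05 → $1,828.89
  Aug: +$707.05 − $2,159.28 → $376.66
  Sep: +$707.05 → $1,083.71
  Oct: +$707.05 − $1,790.76 → $0.00
Lowest trial balance = -$3,827.51 (Nov)
Initial deposit = cushion − low point = $1,414.10 − (-$3,827.51) = $5,241.61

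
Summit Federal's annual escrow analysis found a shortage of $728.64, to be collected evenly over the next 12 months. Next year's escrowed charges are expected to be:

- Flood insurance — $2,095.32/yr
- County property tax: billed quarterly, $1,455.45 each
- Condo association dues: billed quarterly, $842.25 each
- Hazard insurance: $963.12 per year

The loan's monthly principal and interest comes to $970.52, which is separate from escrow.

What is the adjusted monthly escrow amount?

$1,081.49

Flood insurance = $2,095.32/yr
County property tax = $1,455.45 × 4 = $5,821.80/yr
Condo association dues = $842.25 × 4 = $3,369.00/yr
Hazard insurance = $963.12/yr
Annual escrow total = $12,249.24
Monthly escrow = $12,249.24 ÷ 12 = $1,020.77
Shortage per month = $728.64 ÷ 12 = $60.72
New monthly escrow = $1,020.77 + $60.72 = $1,081.49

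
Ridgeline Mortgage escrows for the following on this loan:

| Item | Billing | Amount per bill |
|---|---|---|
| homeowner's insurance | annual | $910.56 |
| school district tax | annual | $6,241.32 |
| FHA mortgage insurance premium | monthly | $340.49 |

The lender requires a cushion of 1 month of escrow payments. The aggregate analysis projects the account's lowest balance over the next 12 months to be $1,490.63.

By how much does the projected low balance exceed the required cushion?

Homeowner's insurance = $910.56 per year
School district tax = $6,241.32 per year
FHA mortgage insurance premium = $340.49 × 12 = $4,085.88 per year
Total annual escrow = $11,237.76
Monthly = $11,237.76 ÷ 12 = $936.48
Cushion = 1 × $936.48 = $936.48
Excess over cushion: $1,490.63 − $936.48 = $554.15

$554.15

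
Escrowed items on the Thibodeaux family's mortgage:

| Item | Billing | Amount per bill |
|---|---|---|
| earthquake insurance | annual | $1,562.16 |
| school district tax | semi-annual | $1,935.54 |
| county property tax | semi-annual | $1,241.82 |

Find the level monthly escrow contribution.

Earthquake insurance = $1,562.16 annually
School district tax = $1,935.54 × 2 = $3,871.08 annually
County property tax = $1,241.82 × 2 = $2,483.64 annually
Yearly total = $1,562.16 + $3,871.08 + $2,483.64 = $7,916.88
Monthly = $7,916.88 / 12 = $659.74

$659.74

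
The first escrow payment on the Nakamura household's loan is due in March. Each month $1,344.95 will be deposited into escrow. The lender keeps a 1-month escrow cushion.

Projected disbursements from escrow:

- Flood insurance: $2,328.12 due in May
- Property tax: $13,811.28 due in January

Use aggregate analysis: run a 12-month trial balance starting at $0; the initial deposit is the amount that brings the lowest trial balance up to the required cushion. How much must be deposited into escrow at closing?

$2,689.90

Cushion = 1 × $1,344.95 = $1,344.95
Trial balance (start $0, +$1,344.95 each month, − disbursements):
  Mar: +$1,344.95 → $1,344.95
  Apr: +$1,344.95 → $2,689.90
  May: +$1,344.95 − $2,328.12 → $1,706.73
  Jun: +$1,344.95 → $3,051.68
  Jul: +$1,344.95 → $4,396.63
  Aug: +$1,344.95 → $5,741.58
  Sep: +$1,344.95 → $7,086.53
  Oct: +$1,344.95 → $8,431.48
  Nov: +$1,344.95 → $9,776.43
  Dec: +$1,344.95 → $11,121.38
  Jan: +$1,344.95 − $13,811.28 → -$1,344.95
  Feb: +$1,344.95 → $0.00
Lowest trial balance = -$1,344.95 (Jan)
Initial deposit = cushion − low point = $1,344.95 − (-$1,344.95) = $2,689.90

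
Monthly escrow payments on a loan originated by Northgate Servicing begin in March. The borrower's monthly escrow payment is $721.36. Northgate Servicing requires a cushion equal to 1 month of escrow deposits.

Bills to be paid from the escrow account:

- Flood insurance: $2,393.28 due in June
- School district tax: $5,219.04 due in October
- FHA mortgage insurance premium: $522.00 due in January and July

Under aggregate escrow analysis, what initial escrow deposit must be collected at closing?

$3,084.80

Cushion = 1 × $721.36 = $721.36
Trial balance (start $0, +$721.36 each month, − disbursements):
  Mar: +$721.36 → $721.36
  Apr: +$721.36 → $1,442.72
  May: +$721.36 → $2,164.08
  Jun: +$721.36 − $2,393.28 → $492.16
  Jul: +$721.36 − $522.00 → $691.52
  Aug: +$721.36 → $1,412.88
  Sep: +$721.36 → $2,134.24
  Oct: +$721.36 − $5,219.04 → -$2,363.44
  Nov: +$721.36 → -$1,642.08
  Dec: +$721.36 → -$920.72
  Jan: +$721.36 − $522.00 → -$721.36
  Feb: +$721.36 → $0.00
Lowest trial balance = -$2,363.44 (Oct)
Initial deposit = cushion − low point = $721.36 − (-$2,363.44) = $3,084.80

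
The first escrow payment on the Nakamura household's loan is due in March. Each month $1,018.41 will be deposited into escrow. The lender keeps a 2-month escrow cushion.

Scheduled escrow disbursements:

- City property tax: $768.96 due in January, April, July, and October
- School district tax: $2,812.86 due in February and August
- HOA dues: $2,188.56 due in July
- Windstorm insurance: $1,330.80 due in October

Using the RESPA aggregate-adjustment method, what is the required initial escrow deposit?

$2,528.64

Cushion = 2 × $1,018.41 = $2,036.82
Trial balance (start $0, +$1,018.41 each month, − disbursements):
  Mar: +$1,018.41 → $1,018.41
  Apr: +$1,018.41 − $768.96 → $1,267.86
  May: +$1,018.41 → $2,286.27
  Jun: +$1,018.41 → $3,304.68
  Jul: +$1,018.41 − $2,957.52 → $1,365.57
  Aug: +$1,018.41 − $2,812.86 → -$428.88
  Sep: +$1,018.41 → $589.53
  Oct: +$1,018.41 − $2,099.76 → -$491.82
  Nov: +$1,018.41 → $526.59
  Dec: +$1,018.41 → $1,545.00
  Jan: +$1,018.41 − $768.96 → $1,794.45
  Feb: +$1,018.41 − $2,812.86 → $0.00
Lowest trial balance = -$491.82 (Oct)
Initial deposit = cushion − low point = $2,036.82 − (-$491.82) = $2,528.64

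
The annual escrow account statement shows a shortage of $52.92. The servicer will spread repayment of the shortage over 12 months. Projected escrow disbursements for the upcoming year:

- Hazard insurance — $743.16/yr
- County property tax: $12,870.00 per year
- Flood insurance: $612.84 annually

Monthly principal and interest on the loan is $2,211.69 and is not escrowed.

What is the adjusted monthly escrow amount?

Hazard insurance — $743.16 per year
County property tax — $12,870.00 per year
Flood insurance — $612.84 per year
Total annual escrow = $14,226.00
Monthly = $14,226.00 / 12 = $1,185.50
Monthly shortage recovery: $52.92 / 12 = $4.41
New monthly escrow = $1,185.50 + $4.41 = $1,189.91

$1,189.91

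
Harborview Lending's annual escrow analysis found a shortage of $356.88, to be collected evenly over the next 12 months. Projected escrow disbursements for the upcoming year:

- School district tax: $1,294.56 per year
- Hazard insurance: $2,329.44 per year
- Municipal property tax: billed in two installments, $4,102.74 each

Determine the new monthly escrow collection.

$1,015.53

School district tax = $1,294.56/yr
Hazard insurance = $2,329.44/yr
Municipal property tax = $4,102.74 × 2 = $8,205.48/yr
Combined annual = $11,829.48
Monthly escrow = $11,829.48 / 12 = $985.79
Shortage per month = $356.88 / 12 = $29.74
New monthly escrow = $985.79 + $29.74 = $1,015.53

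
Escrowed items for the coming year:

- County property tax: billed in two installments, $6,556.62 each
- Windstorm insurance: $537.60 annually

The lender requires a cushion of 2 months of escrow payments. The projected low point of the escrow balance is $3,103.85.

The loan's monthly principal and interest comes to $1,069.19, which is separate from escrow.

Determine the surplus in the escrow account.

$828.71

County property tax: $6,556.62 × 2 = $13,113.24/yr
Windstorm insurance: $537.60/yr
Annual escrow total = $13,113.24 + $537.60 = $13,650.84
Base monthly escrow = $13,650.84 ÷ 12 = $1,137.57
Required cushion = 2 × $1,137.57 = $2,275.14
Surplus = $3,103.85 − $2,275.14 = $828.71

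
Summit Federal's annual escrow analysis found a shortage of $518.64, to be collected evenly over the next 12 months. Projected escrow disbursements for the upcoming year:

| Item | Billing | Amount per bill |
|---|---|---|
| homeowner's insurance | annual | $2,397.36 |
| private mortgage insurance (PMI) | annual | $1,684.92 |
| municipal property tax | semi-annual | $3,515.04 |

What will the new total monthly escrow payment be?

Homeowner's insurance = $2,397.36 annually
Private mortgage insurance (PMI) = $1,684.92 annually
Municipal property tax = $3,515.04 × 2 = $7,030.08 annually
Total annual escrow = $11,112.36
Monthly escrow = $11,112.36 ÷ 12 = $926.03
Shortage spread = $518.64 ÷ 12 = $43.22/mo
New monthly escrow = $926.03 + $43.22 = $969.25

$969.25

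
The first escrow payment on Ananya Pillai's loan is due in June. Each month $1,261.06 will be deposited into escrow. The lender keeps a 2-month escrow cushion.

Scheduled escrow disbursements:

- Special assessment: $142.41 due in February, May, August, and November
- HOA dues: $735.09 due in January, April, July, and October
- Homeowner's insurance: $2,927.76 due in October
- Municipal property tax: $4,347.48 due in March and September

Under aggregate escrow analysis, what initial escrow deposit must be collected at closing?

Cushion = 2 × $1,261.06 = $2,522.12
Trial balance (start $0, +$1,261.06 each month, − disbursements):
  Jun: +$1,261.06 → $1,261.06
  Jul: +$1,261.06 − $735.09 → $1,787.03
  Aug: +$1,261.06 − $142.41 → $2,905.68
  Sep: +$1,261.06 − $4,347.48 → -$180.74
  Oct: +$1,261.06 − $3,662.85 → -$2,582.53
  Nov: +$1,261.06 − $142.41 → -$1,463.88
  Dec: +$1,261.06 → -$202.82
  Jan: +$1,261.06 − $735.09 → $323.15
  Feb: +$1,261.06 − $142.41 → $1,441.80
  Mar: +$1,261.06 − $4,347.48 → -$1,644.62
  Apr: +$1,261.06 − $735.09 → -$1,118.65
  May: +$1,261.06 − $142.41 → $0.00
Lowest trial balance = -$2,582.53 (Oct)
Initial deposit = cushion − low point = $2,522.12 − (-$2,582.53) = $5,104.65

$5,104.65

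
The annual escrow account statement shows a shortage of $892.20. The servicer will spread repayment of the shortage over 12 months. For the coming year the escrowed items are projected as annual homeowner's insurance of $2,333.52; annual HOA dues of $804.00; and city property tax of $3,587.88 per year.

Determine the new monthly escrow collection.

Homeowner's insurance = $2,333.52
HOA dues = $804.00
City property tax = $3,587.88
Annual escrow total = $2,333.52 + $804.00 + $3,587.88 = $6,725.40
Monthly escrow = $6,725.40 / 12 = $560.45
Shortage per month = $892.20 / 12 = $74.35
New monthly escrow = $560.45 + $74.35 = $634.80

$634.80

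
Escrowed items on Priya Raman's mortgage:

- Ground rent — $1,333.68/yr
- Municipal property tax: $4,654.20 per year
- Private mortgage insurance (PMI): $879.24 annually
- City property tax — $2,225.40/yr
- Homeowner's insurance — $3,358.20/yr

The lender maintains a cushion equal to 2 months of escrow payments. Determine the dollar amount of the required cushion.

$2,075.12

Ground rent — $1,333.68/yr
Municipal property tax — $4,654.20/yr
Private mortgage insurance (PMI) — $879.24/yr
City property tax — $2,225.40/yr
Homeowner's insurance — $3,358.20/yr
Combined annual = $1,333.68 + $4,654.20 + $879.24 + $2,225.40 + $3,358.20 = $12,450.72
Base monthly escrow = $12,450.72 ÷ 12 = $1,037.56
Cushion = 2 × $1,037.56 = $2,075.12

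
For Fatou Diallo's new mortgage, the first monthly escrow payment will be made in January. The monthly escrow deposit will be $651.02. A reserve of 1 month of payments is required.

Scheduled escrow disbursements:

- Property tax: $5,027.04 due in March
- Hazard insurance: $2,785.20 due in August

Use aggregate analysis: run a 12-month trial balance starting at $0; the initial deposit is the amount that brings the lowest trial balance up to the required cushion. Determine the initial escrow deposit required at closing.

Cushion = 1 × $651.02 = $651.02
Trial balance (start $0, +$651.02 each month, − disbursements):
  Jan: +$651.02 → $651.02
  Feb: +$651.02 → $1,302.04
  Mar: +$651.02 − $5,027.04 → -$3,073.98
  Apr: +$651.02 → -$2,422.96
  May: +$651.02 → -$1,771.94
  Jun: +$651.02 → -$1,120.92
  Jul: +$651.02 → -$469.90
  Aug: +$651.02 − $2,785.20 → -$2,604.08
  Sep: +$651.02 → -$1,953.06
  Oct: +$651.02 → -$1,302.04
  Nov: +$651.02 → -$651.02
  Dec: +$651.02 → $0.00
Lowest trial balance = -$3,073.98 (Mar)
Initial deposit = cushion − low point = $651.02 − (-$3,073.98) = $3,725.00

$3,725.00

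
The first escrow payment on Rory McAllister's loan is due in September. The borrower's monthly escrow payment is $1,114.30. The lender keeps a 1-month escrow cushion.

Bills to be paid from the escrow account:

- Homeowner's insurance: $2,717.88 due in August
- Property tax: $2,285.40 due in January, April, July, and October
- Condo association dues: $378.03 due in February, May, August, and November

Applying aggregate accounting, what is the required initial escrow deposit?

$1,171.10

Cushion = 1 × $1,114.30 = $1,114.30
Trial balance (start $0, +$1,114.30 each month, − disbursements):
  Sep: +$1,114.30 → $1,114.30
  Oct: +$1,114.30 − $2,285.40 → -$56.80
  Nov: +$1,114.30 − $378.03 → $679.47
  Dec: +$1,114.30 → $1,793.77
  Jan: +$1,114.30 − $2,285.40 → $622.67
  Feb: +$1,114.30 − $378.03 → $1,358.94
  Mar: +$1,114.30 → $2,473.24
  Apr: +$1,114.30 − $2,285.40 → $1,302.14
  May: +$1,114.30 − $378.03 → $2,038.41
  Jun: +$1,114.30 → $3,152.71
  Jul: +$1,114.30 − $2,285.40 → $1,981.61
  Aug: +$1,114.30 − $3,095.91 → $0.00
Lowest trial balance = -$56.80 (Oct)
Initial deposit = cushion − low point = $1,114.30 − (-$56.80) = $1,171.10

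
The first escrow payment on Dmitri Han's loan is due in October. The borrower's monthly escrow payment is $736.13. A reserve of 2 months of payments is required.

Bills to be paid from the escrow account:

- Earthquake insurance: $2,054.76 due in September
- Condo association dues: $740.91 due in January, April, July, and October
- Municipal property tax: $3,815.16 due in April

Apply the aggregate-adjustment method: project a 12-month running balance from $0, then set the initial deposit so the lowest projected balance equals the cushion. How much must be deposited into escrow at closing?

$2,357.24

Cushion = 2 × $736.13 = $1,472.26
Trial balance (start $0, +$736.13 each month, − disbursements):
  Oct: +$736.13 − $740.91 → -$4.78
  Nov: +$736.13 → $731.35
  Dec: +$736.13 → $1,467.48
  Jan: +$736.13 − $740.91 → $1,462.70
  Feb: +$736.13 → $2,198.83
  Mar: +$736.13 → $2,934.96
  Apr: +$736.13 − $4,556.07 → -$884.98
  May: +$736.13 → -$148.85
  Jun: +$736.13 → $587.28
  Jul: +$736.13 − $740.91 → $582.50
  Aug: +$736.13 → $1,318.63
  Sep: +$736.13 − $2,054.76 → $0.00
Lowest trial balance = -$884.98 (Apr)
Initial deposit = cushion − low point = $1,472.26 − (-$884.98) = $2,357.24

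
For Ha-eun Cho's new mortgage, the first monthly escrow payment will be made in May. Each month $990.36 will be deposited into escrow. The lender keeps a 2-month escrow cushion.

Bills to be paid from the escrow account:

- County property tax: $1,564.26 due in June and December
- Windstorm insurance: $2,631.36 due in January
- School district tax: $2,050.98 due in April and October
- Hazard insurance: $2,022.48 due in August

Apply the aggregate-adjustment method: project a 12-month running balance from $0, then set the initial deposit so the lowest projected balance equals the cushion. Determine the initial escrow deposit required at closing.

$2,900.82

Cushion = 2 × $990.36 = $1,980.72
Trial balance (start $0, +$990.36 each month, − disbursements):
  May: +$990.36 → $990.36
  Jun: +$990.36 − $1,564.26 → $416.46
  Jul: +$990.36 → $1,406.82
  Aug: +$990.36 − $2,022.48 → $374.70
  Sep: +$990.36 → $1,365.06
  Oct: +$990.36 − $2,050.98 → $304.44
  Nov: +$990.36 → $1,294.80
  Dec: +$990.36 − $1,564.26 → $720.90
  Jan: +$990.36 − $2,631.36 → -$920.10
  Feb: +$990.36 → $70.26
  Mar: +$990.36 → $1,060.62
  Apr: +$990.36 − $2,050.98 → $0.00
Lowest trial balance = -$920.10 (Jan)
Initial deposit = cushion − low point = $1,980.72 − (-$920.10) = $2,900.82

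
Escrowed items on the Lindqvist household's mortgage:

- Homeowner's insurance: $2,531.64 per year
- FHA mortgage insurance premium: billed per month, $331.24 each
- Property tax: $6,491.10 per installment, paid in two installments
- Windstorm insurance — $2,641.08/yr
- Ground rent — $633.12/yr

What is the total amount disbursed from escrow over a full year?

$22,762.92

Homeowner's insurance: $2,531.64 annually
FHA mortgage insurance premium: $331.24 × 12 = $3,974.88 annually
Property tax: $6,491.10 × 2 = $12,982.20 annually
Windstorm insurance: $2,641.08 annually
Ground rent: $633.12 annually
Annual escrow total = $2,531.64 + $3,974.88 + $12,982.20 + $2,641.08 + $633.12 = $22,762.92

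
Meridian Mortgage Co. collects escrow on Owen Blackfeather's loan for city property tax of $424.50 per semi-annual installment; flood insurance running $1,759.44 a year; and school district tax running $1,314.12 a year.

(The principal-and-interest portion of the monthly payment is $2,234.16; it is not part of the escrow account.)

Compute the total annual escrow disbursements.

$3,922.56

City property tax — $424.50 × 2 = $849.00/yr
Flood insurance — $1,759.44/yr
School district tax — $1,314.12/yr
Combined annual = $3,922.56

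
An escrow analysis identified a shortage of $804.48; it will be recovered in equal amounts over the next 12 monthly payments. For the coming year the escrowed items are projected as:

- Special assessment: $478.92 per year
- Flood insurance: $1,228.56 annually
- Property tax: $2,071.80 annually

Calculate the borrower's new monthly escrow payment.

$381.98

Special assessment = $478.92/yr
Flood insurance = $1,228.56/yr
Property tax = $2,071.80/yr
Annual escrow total = $478.92 + $1,228.56 + $2,071.80 = $3,779.28
Base monthly escrow = $3,779.28 ÷ 12 = $314.94
Shortage per month = $804.48 / 12 = $67.04
New monthly escrow = $314.94 + $67.04 = $381.98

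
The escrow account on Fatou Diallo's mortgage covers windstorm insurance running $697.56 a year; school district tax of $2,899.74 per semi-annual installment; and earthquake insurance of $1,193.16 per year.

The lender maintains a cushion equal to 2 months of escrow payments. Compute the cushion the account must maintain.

$1,281.70

Windstorm insurance — $697.56 annually
School district tax — $2,899.74 × 2 = $5,799.48 annually
Earthquake insurance — $1,193.16 annually
Total annual escrow = $7,690.20
Monthly = $7,690.20 ÷ 12 = $640.85
Reserve = 2 × $640.85 = $1,281.70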